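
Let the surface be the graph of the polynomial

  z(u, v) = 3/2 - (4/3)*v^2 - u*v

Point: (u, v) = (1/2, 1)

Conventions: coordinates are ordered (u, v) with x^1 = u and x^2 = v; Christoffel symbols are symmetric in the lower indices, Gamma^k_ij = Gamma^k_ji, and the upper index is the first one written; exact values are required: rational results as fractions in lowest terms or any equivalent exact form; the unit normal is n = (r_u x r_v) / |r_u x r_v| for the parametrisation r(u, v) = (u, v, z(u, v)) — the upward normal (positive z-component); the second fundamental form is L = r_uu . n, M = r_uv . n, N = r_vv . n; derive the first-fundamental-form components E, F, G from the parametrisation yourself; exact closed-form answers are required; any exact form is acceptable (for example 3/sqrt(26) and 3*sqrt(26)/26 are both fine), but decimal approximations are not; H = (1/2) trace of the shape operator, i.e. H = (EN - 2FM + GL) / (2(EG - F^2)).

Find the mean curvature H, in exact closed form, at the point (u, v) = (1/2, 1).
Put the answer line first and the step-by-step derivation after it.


Answer: H = 108*sqrt(433)/187489

z_u = -1, z_v = -19/6, z_uu = 0, z_uv = -1, z_vv = -8/3
E = 2, F = 19/6, G = 397/36; answer radicand W^2 = 433/36
unnormalised second-form numerators: l = 0, m = -1, n = -8/3; L = l/sqrt(433/36), and similarly M = m/sqrt(W^2), N = n/sqrt(W^2)
H = (E*n - 2*F*m + G*l) / (2*(EG - F^2)*sqrt(W^2)); E*n - 2*F*m + G*l = 1, EG - F^2 = 433/36, so H = (18/433)/sqrt(433/36)


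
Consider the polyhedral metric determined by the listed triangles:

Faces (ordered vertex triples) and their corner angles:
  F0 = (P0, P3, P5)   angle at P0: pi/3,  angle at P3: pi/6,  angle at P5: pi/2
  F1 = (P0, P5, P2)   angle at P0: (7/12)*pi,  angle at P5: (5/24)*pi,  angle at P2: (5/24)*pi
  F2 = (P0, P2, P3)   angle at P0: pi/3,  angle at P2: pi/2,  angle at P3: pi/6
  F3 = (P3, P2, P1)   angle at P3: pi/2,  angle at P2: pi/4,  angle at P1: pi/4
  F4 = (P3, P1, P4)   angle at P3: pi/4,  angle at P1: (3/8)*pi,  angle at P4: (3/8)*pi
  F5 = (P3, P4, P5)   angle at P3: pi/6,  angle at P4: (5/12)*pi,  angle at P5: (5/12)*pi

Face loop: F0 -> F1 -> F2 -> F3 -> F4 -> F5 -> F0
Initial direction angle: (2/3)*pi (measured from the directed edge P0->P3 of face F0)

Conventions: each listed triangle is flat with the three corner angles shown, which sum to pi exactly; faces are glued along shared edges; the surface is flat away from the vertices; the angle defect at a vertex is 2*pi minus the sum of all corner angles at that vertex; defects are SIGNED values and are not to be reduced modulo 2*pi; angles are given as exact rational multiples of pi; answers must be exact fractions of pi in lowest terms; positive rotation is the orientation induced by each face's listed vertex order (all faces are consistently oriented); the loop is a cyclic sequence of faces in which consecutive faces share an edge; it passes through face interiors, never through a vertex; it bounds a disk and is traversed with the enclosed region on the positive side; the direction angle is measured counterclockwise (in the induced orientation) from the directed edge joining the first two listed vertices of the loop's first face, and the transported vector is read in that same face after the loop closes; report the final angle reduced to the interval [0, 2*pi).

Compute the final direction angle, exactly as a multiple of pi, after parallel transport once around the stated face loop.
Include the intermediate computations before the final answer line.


enclosed vertex P0: corner angles sum to (5/4)*pi, defect = 2*pi - (5/4)*pi = (3/4)*pi
enclosed vertex P3: corner angles sum to (5/4)*pi, defect = 2*pi - (5/4)*pi = (3/4)*pi
summing the enclosed defects onto the initial angle, mod 2*pi in the induced orientation:
final angle = (2/3)*pi + (3/2)*pi = pi/6 (mod 2*pi)

Answer: final direction angle = pi/6


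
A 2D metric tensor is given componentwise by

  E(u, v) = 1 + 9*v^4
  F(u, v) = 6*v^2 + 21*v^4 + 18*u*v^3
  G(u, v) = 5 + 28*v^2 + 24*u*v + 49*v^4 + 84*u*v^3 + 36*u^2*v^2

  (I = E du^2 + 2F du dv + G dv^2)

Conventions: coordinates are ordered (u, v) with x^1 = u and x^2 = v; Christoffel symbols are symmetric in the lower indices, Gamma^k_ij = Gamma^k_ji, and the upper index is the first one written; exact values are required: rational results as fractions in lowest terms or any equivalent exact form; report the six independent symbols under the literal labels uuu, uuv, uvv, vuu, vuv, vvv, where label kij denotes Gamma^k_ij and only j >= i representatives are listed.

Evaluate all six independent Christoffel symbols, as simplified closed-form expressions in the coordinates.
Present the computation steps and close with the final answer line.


E = 1 + 9*v^4; F = 6*v^2 + 21*v^4 + 18*u*v^3; G = 5 + 28*v^2 + 24*u*v + 49*v^4 + 84*u*v^3 + 36*u^2*v^2
Gamma^k_ij = (1/2) g^{kl} (d_i g_jl + d_j g_il - d_l g_ij), with g^inv = (1/(EG-F^2)) [[G, -F], [-F, E]]
first partials: E_u = 0, E_v = 36*v^3, F_u = 18*v^3, F_v = 12*v + 84*v^3 + 54*u*v^2, G_u = 24*v + 84*v^3 + 72*u*v^2, G_v = 56*v + 24*u + 196*v^3 + 252*u*v^2 + 72*u^2*v
D = EG - F^2 = 5 + 28*v^2 + 24*u*v + 58*v^4 + 84*u*v^3 + 36*u^2*v^2
expanded: Gamma^u_uu = (G E_u - 2F F_u + F E_v)/(2D), Gamma^u_uv = (G E_v - F G_u)/(2D), Gamma^u_vv = (2G F_v - G G_u - F G_v)/(2D), Gamma^v_uu = (2E F_u - E E_v - F E_u)/(2D), Gamma^v_uv = (E G_u - F E_v)/(2D), Gamma^v_vv = (E G_v - 2F F_v + F G_u)/(2D); substitute and cancel common factors

Answer: Gamma_uuu = 0, Gamma_uuv = 18*v^3/(36*u^2*v^2 + 84*u*v^3 + 24*u*v + 58*v^4 + 28*v^2 + 5), Gamma_uvv = (18*u*v^2 + 42*v^3)/(36*u^2*v^2 + 84*u*v^3 + 24*u*v + 58*v^4 + 28*v^2 + 5), Gamma_vuu = 0, Gamma_vuv = (36*u*v^2 + 42*v^3 + 12*v)/(36*u^2*v^2 + 84*u*v^3 + 24*u*v + 58*v^4 + 28*v^2 + 5), Gamma_vvv = (36*u^2*v + 126*u*v^2 + 12*u + 98*v^3 + 28*v)/(36*u^2*v^2 + 84*u*v^3 + 24*u*v + 58*v^4 + 28*v^2 + 5)


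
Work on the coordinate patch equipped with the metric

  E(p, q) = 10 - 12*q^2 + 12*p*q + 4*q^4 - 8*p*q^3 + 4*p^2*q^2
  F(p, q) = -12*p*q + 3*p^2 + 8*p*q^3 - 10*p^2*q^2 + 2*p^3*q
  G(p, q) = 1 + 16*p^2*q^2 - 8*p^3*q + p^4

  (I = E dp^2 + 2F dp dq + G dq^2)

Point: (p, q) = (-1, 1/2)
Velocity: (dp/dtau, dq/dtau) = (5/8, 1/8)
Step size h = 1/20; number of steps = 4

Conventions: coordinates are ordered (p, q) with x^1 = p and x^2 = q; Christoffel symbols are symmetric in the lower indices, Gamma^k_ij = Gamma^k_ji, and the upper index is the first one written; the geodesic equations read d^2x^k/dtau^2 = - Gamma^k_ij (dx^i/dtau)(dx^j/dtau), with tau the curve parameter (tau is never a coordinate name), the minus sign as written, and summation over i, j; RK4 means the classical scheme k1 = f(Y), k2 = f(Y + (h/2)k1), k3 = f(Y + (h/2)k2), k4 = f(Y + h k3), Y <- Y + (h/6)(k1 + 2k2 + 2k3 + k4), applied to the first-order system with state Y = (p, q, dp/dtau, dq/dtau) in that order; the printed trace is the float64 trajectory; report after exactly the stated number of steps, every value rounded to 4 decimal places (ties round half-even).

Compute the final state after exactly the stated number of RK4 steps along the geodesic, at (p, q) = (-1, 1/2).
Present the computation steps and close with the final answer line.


f(Y) = (dp/dtau, dq/dtau, -Gamma^p_ij Y'^i Y'^j, -Gamma^q_ij Y'^i Y'^j) with the Gammas evaluated at the stage position; h = 0.050000; intermediate values shown to 6 dp
step 0: p = -1.0000, q = 0.5000, dp/dtau = 0.6250, dq/dtau = 0.1250
step 1:
  k1: at (p, q) = (-1.000000, 0.500000), (dp/dtau, dq/dtau) = (0.625000, 0.125000); Gamma_ppp = 0.122449, Gamma_ppq = -0.489796, Gamma_pqq = 0.489796, Gamma_qpp = 0.244898, Gamma_qpq = -0.979592, Gamma_qqq = 0.979592; k1 = (0.625000, 0.125000, 0.021046, 0.042092)
  k2: at (p, q) = (-0.984375, 0.503125), (dp/dtau, dq/dtau) = (0.625526, 0.126052); Gamma_ppp = 0.126446, Gamma_ppq = -0.500286, Gamma_pqq = 0.494789, Gamma_qpp = 0.248151, Gamma_qpq = -0.981816, Gamma_qqq = 0.971027; k2 = (0.625526, 0.126052, 0.021556, 0.042304)
  k3: at (p, q) = (-0.984362, 0.503151), (dp/dtau, dq/dtau) = (0.625539, 0.126058); Gamma_ppp = 0.126445, Gamma_ppq = -0.500265, Gamma_pqq = 0.494751, Gamma_qpp = 0.248168, Gamma_qpq = -0.981850, Gamma_qqq = 0.971028; k3 = (0.625539, 0.126058, 0.021556, 0.042307)
  k4: at (p, q) = (-0.968723, 0.506303), (dp/dtau, dq/dtau) = (0.626078, 0.127115); Gamma_ppp = 0.130587, Gamma_ppq = -0.511029, Gamma_pqq = 0.499711, Gamma_qpp = 0.251424, Gamma_qpq = -0.983904, Gamma_qqq = 0.962113; k4 = (0.626078, 0.127115, 0.022079, 0.042509)
  Y <- Y + (h/6)(k1 + 2k2 + 2k3 + k4): p = -0.9687, q = 0.5063, dp/dtau = 0.6261, dq/dtau = 0.1271
step 2:
  k1: at (p, q) = (-0.968723, 0.506303), (dp/dtau, dq/dtau) = (0.626078, 0.127115); Gamma_ppp = 0.130587, Gamma_ppq = -0.511029, Gamma_pqq = 0.499711, Gamma_qpp = 0.251424, Gamma_qpq = -0.983904, Gamma_qqq = 0.962113; k1 = (0.626078, 0.127115, 0.022078, 0.042508)
  k2: at (p, q) = (-0.953071, 0.509481), (dp/dtau, dq/dtau) = (0.626630, 0.128178); Gamma_ppp = 0.134879, Gamma_ppq = -0.522073, Gamma_pqq = 0.504629, Gamma_qpp = 0.254677, Gamma_qpq = -0.985773, Gamma_qqq = 0.952836; k2 = (0.626630, 0.128178, 0.022613, 0.042697)
  k3: at (p, q) = (-0.953058, 0.509507), (dp/dtau, dq/dtau) = (0.626643, 0.128183); Gamma_ppp = 0.134878, Gamma_ppq = -0.522052, Gamma_pqq = 0.504592, Gamma_qpp = 0.254695, Gamma_qpq = -0.985809, Gamma_qqq = 0.952839; k3 = (0.626643, 0.128183, 0.022612, 0.042700)
  k4: at (p, q) = (-0.937391, 0.512712), (dp/dtau, dq/dtau) = (0.627209, 0.129250); Gamma_ppp = 0.139326, Gamma_ppq = -0.533384, Gamma_pqq = 0.509461, Gamma_qpp = 0.257942, Gamma_qpq = -0.987480, Gamma_qqq = 0.943191; k4 = (0.627209, 0.129250, 0.023159, 0.042875)
  Y <- Y + (h/6)(k1 + 2k2 + 2k3 + k4): p = -0.9374, q = 0.5127, dp/dtau = 0.6272, dq/dtau = 0.1293
step 3:
  k1: at (p, q) = (-0.937391, 0.512712), (dp/dtau, dq/dtau) = (0.627209, 0.129250); Gamma_ppp = 0.139326, Gamma_ppq = -0.533383, Gamma_pqq = 0.509461, Gamma_qpp = 0.257942, Gamma_qpq = -0.987480, Gamma_qqq = 0.943191; k1 = (0.627209, 0.129250, 0.023159, 0.042875)
  k2: at (p, q) = (-0.921711, 0.515943), (dp/dtau, dq/dtau) = (0.627788, 0.130322); Gamma_ppp = 0.143936, Gamma_ppq = -0.545007, Gamma_pqq = 0.514271, Gamma_qpp = 0.261177, Gamma_qpq = -0.988935, Gamma_qqq = 0.933163; k2 = (0.627788, 0.130322, 0.023717, 0.043035)
  k3: at (p, q) = (-0.921697, 0.515970), (dp/dtau, dq/dtau) = (0.627802, 0.130326); Gamma_ppp = 0.143935, Gamma_ppq = -0.544988, Gamma_pqq = 0.514234, Gamma_qpp = 0.261195, Gamma_qpq = -0.988974, Gamma_qqq = 0.933166; k3 = (0.627802, 0.130326, 0.023716, 0.043037)
  k4: at (p, q) = (-0.906001, 0.519228), (dp/dtau, dq/dtau) = (0.628394, 0.131402); Gamma_ppp = 0.148712, Gamma_ppq = -0.556910, Gamma_pqq = 0.518974, Gamma_qpp = 0.264413, Gamma_qpq = -0.990198, Gamma_qqq = 0.922747; k4 = (0.628394, 0.131402, 0.024287, 0.043182)
  Y <- Y + (h/6)(k1 + 2k2 + 2k3 + k4): p = -0.9060, q = 0.5192, dp/dtau = 0.6284, dq/dtau = 0.1314
step 4:
  k1: at (p, q) = (-0.906001, 0.519228), (dp/dtau, dq/dtau) = (0.628395, 0.131402); Gamma_ppp = 0.148712, Gamma_ppq = -0.556910, Gamma_pqq = 0.518974, Gamma_qpp = 0.264412, Gamma_qpq = -0.990198, Gamma_qqq = 0.922747; k1 = (0.628395, 0.131402, 0.024286, 0.043182)
  k2: at (p, q) = (-0.890292, 0.522513), (dp/dtau, dq/dtau) = (0.629002, 0.132481); Gamma_ppp = 0.153660, Gamma_ppq = -0.569137, Gamma_pqq = 0.523633, Gamma_qpp = 0.267605, Gamma_qpq = -0.991174, Gamma_qqq = 0.911926; k2 = (0.629002, 0.132481, 0.024868, 0.043309)
  k3: at (p, q) = (-0.890276, 0.522540), (dp/dtau, dq/dtau) = (0.629016, 0.132484); Gamma_ppp = 0.153660, Gamma_ppq = -0.569119, Gamma_pqq = 0.523597, Gamma_qpp = 0.267625, Gamma_qpq = -0.991215, Gamma_qqq = 0.911930; k3 = (0.629016, 0.132484, 0.024867, 0.043310)
  k4: at (p, q) = (-0.874551, 0.525852), (dp/dtau, dq/dtau) = (0.629638, 0.133567); Gamma_ppp = 0.158788, Gamma_ppq = -0.581657, Gamma_pqq = 0.528163, Gamma_qpp = 0.270787, Gamma_qpq = -0.991923, Gamma_qqq = 0.900698; k4 = (0.629638, 0.133567, 0.025461, 0.043419)
  Y <- Y + (h/6)(k1 + 2k2 + 2k3 + k4): p = -0.8746, q = 0.5259, dp/dtau = 0.6296, dq/dtau = 0.1336

Answer: p = -0.8746, q = 0.5259, dp/dtau = 0.6296, dq/dtau = 0.1336


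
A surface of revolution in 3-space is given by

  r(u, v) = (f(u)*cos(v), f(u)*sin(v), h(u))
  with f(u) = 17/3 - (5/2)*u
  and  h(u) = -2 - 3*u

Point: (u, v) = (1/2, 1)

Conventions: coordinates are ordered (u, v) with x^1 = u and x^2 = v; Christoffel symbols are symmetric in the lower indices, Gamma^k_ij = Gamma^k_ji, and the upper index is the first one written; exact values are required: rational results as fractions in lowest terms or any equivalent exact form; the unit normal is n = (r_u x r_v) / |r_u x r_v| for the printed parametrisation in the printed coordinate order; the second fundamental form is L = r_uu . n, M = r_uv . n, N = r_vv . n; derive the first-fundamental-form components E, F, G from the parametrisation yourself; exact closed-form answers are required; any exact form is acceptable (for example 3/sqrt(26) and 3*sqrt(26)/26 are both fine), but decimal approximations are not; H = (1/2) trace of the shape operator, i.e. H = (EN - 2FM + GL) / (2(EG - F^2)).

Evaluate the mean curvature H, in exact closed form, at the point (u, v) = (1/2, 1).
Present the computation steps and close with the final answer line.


f = 53/12, f' = -5/2, f'' = 0, h' = -3, h'' = 0
E = 61/4, F = 0, G = 2809/144; answer radicand W^2 = 61/4
unnormalised second-form numerators: l = 0, m = 0, n = -53/4; L = l/sqrt(61/4), and similarly M = m/sqrt(W^2), N = n/sqrt(W^2)
H = (E*n - 2*F*m + G*l) / (2*(EG - F^2)*sqrt(W^2)); E*n - 2*F*m + G*l = -3233/16, EG - F^2 = 171349/576, so H = (-18/53)/sqrt(61/4)

Answer: H = -36*sqrt(61)/3233


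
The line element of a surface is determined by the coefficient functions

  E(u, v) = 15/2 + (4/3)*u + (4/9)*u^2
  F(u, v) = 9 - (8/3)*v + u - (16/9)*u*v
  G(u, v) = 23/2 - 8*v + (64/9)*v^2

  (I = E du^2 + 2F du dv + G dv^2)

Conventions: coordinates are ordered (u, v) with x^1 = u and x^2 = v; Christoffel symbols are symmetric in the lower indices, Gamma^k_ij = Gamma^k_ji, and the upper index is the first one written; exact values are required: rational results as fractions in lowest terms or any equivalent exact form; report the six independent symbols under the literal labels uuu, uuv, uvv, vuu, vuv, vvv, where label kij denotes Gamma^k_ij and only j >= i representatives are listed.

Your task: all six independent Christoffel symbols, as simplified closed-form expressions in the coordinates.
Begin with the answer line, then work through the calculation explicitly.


Answer: Gamma_uuu = (148*u + 480*v - 48)/(148*u^2 + 960*u*v - 96*u + 1664*v^2 - 432*v + 189), Gamma_uuv = 0, Gamma_uvv = (-592*u - 1920*v + 192)/(148*u^2 + 960*u*v - 96*u + 1664*v^2 - 432*v + 189), Gamma_vuu = (-120*u - 416*v + 54)/(148*u^2 + 960*u*v - 96*u + 1664*v^2 - 432*v + 189), Gamma_vuv = 0, Gamma_vvv = (480*u + 1664*v - 216)/(148*u^2 + 960*u*v - 96*u + 1664*v^2 - 432*v + 189)

E = 15/2 + (4/3)*u + (4/9)*u^2; F = 9 - (8/3)*v + u - (16/9)*u*v; G = 23/2 - 8*v + (64/9)*v^2
Gamma^k_ij = (1/2) g^{kl} (d_i g_jl + d_j g_il - d_l g_ij), with g^inv = (1/(EG-F^2)) [[G, -F], [-F, E]]
first partials: E_u = 4/3 + (8/9)*u, E_v = 0, F_u = 1 - (16/9)*v, F_v = -8/3 - (16/9)*u, G_u = 0, G_v = -8 + (128/9)*v
D = EG - F^2 = 21/4 - 12*v - (8/3)*u + (416/9)*v^2 + (80/3)*u*v + (37/9)*u^2
expanded: Gamma^u_uu = (G E_u - 2F F_u + F E_v)/(2D), Gamma^u_uv = (G E_v - F G_u)/(2D), Gamma^u_vv = (2G F_v - G G_u - F G_v)/(2D), Gamma^v_uu = (2E F_u - E E_v - F E_u)/(2D), Gamma^v_uv = (E G_u - F E_v)/(2D), Gamma^v_vv = (E G_v - 2F F_v + F G_u)/(2D); substitute and cancel common factors


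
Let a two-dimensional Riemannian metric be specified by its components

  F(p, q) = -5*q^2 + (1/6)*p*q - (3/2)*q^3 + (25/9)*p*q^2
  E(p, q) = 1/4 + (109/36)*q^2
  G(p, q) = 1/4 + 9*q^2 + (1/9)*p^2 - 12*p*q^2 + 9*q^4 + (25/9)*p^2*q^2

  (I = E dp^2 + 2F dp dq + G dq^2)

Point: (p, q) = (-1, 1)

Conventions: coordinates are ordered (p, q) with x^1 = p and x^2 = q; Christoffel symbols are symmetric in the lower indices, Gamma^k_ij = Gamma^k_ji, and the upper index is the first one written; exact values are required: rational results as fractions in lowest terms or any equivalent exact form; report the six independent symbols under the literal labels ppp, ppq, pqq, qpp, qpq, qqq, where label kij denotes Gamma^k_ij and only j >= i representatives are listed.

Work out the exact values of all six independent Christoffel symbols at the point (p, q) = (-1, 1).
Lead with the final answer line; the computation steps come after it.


Answer: Gamma_ppp = -510/12587, Gamma_ppq = 21237/25174, Gamma_pqq = 12308/12587, Gamma_qpp = -177/12587, Gamma_qpq = -350/12587, Gamma_qqq = 19376/12587

E = 59/18, F = -85/9, G = 1193/36 at the point
E_p = 0, E_q = 109/18, F_p = 53/18, F_q = -182/9, G_p = -160/9, G_q = 752/9
EG - F^2 = 12587/648;  g^inv = (648/12587) * [[1193/36, 85/9], [85/9, 59/18]]
first-kind symbols [ij,l] = (1/2)(d_i g_jl + d_j g_il - d_l g_ij): [pp,p] = E_p/2 = 0, [pp,q] = F_p - E_q/2 = -1/12, [pq,p] = E_q/2 = 109/36, [pq,q] = G_p/2 = -80/9, [qq,p] = F_q - G_p/2 = -34/3, [qq,q] = G_q/2 = 376/9
Gamma^p_ij = (G*[ij,p] - F*[ij,q])/(EG - F^2), Gamma^q_ij = (E*[ij,q] - F*[ij,p])/(EG - F^2)


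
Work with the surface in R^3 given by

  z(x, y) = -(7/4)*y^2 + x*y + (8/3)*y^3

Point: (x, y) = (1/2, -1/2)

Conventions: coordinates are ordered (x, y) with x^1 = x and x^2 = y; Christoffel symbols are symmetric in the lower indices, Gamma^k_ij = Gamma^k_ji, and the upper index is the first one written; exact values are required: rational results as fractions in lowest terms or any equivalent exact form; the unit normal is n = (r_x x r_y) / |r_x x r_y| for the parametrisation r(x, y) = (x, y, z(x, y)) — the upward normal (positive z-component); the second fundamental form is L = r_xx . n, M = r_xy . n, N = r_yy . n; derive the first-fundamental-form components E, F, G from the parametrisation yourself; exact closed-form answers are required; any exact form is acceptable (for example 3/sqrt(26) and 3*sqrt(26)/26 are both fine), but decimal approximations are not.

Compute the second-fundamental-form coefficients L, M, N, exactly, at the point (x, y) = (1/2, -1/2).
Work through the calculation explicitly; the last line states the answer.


z_x = -1/2, z_y = 17/4, z_xx = 0, z_xy = 1, z_yy = -23/2
E = 5/4, F = -17/8, G = 305/16; answer radicand W^2 = 309/16
unnormalised second-form numerators: l = 0, m = 1, n = -23/2; L = l/sqrt(309/16), and similarly M = m/sqrt(W^2), N = n/sqrt(W^2)

Answer: L = 0, M = 4*sqrt(309)/309, N = -46*sqrt(309)/309


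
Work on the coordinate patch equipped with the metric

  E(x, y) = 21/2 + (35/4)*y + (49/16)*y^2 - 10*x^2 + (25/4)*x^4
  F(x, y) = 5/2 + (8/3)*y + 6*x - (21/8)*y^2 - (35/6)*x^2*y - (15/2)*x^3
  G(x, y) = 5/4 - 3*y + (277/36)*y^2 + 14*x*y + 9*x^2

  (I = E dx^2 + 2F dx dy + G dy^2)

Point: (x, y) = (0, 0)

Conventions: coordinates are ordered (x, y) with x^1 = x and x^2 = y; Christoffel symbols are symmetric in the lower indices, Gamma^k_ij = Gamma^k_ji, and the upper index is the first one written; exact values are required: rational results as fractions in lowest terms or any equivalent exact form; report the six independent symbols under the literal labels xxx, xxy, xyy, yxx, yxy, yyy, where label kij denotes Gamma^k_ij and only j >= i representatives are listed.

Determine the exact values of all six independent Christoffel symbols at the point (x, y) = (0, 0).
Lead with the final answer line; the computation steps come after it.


Answer: Gamma_xxx = -13/22, Gamma_xxy = 35/44, Gamma_xyy = 34/33, Gamma_yxx = 273/110, Gamma_yxy = -35/22, Gamma_yyy = -538/165

E = 21/2, F = 5/2, G = 5/4 at the point
E_x = 0, E_y = 35/4, F_x = 6, F_y = 8/3, G_x = 0, G_y = -3
EG - F^2 = 55/8;  g^inv = (8/55) * [[5/4, -5/2], [-5/2, 21/2]]
first-kind symbols [ij,l] = (1/2)(d_i g_jl + d_j g_il - d_l g_ij): [xx,x] = E_x/2 = 0, [xx,y] = F_x - E_y/2 = 13/8, [xy,x] = E_y/2 = 35/8, [xy,y] = G_x/2 = 0, [yy,x] = F_y - G_x/2 = 8/3, [yy,y] = G_y/2 = -3/2
Gamma^x_ij = (G*[ij,x] - F*[ij,y])/(EG - F^2), Gamma^y_ij = (E*[ij,y] - F*[ij,x])/(EG - F^2)


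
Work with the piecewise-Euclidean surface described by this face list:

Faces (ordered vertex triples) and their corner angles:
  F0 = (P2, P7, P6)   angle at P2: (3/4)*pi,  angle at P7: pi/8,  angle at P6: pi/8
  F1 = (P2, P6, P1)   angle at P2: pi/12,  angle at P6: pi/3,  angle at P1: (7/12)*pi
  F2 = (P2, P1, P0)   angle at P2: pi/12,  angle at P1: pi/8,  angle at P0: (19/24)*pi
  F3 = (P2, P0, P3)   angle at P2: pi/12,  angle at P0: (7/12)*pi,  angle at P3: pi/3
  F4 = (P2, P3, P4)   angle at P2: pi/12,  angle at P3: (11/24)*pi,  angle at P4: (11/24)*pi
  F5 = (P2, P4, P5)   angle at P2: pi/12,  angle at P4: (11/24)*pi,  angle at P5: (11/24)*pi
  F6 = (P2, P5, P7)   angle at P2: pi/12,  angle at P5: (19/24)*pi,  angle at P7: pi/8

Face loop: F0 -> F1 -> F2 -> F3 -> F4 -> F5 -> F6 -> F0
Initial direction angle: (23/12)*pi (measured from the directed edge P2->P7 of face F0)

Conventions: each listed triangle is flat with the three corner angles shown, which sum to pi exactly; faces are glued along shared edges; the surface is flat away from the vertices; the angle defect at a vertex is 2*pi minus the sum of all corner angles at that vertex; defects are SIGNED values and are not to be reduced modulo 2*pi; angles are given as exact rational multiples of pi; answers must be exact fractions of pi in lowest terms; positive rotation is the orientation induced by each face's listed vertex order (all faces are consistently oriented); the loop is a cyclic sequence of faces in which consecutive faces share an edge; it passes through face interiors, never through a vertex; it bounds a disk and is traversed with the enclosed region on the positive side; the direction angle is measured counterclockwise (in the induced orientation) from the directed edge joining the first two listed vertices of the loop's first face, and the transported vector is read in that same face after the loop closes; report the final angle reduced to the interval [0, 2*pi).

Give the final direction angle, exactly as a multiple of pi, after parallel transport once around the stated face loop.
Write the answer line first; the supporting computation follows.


Answer: final direction angle = (2/3)*pi

enclosed vertex P2: corner angles sum to (5/4)*pi, defect = 2*pi - (5/4)*pi = (3/4)*pi
summing the enclosed defects onto the initial angle, mod 2*pi in the induced orientation:
final angle = (23/12)*pi + (3/4)*pi = (2/3)*pi (mod 2*pi)


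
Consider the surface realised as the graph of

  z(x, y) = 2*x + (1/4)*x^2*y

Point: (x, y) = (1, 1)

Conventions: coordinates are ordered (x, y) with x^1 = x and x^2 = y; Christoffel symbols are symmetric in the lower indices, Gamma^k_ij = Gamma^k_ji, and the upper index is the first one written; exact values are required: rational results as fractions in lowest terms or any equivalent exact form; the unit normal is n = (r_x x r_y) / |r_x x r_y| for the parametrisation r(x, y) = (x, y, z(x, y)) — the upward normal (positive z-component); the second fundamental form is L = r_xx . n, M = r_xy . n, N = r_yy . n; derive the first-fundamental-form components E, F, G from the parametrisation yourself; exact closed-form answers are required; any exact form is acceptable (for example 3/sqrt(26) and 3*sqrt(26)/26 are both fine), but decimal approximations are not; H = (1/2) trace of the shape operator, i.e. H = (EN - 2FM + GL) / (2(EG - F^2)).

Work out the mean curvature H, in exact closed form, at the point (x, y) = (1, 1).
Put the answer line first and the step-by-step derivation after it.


Answer: H = -sqrt(13)/1521

z_x = 5/2, z_y = 1/4, z_xx = 1/2, z_xy = 1/2, z_yy = 0
E = 29/4, F = 5/8, G = 17/16; answer radicand W^2 = 117/16
unnormalised second-form numerators: l = 1/2, m = 1/2, n = 0; L = l/sqrt(117/16), and similarly M = m/sqrt(W^2), N = n/sqrt(W^2)
H = (E*n - 2*F*m + G*l) / (2*(EG - F^2)*sqrt(W^2)); E*n - 2*F*m + G*l = -3/32, EG - F^2 = 117/16, so H = (-1/156)/sqrt(117/16)


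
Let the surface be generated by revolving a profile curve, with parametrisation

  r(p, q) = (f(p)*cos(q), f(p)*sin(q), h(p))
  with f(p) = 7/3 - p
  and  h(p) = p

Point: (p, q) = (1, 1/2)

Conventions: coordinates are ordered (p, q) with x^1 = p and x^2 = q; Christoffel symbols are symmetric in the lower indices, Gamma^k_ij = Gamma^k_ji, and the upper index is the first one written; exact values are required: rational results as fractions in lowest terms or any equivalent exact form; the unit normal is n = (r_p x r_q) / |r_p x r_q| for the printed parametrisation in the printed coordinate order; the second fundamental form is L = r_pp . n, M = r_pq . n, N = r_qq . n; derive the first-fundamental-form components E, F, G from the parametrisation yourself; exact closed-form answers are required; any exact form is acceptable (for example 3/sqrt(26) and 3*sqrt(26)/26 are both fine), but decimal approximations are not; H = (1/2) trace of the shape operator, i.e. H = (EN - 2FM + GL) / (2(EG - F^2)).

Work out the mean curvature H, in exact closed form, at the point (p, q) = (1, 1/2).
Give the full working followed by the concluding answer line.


f = 4/3, f' = -1, f'' = 0, h' = 1, h'' = 0
E = 2, F = 0, G = 16/9; answer radicand W^2 = 2
unnormalised second-form numerators: l = 0, m = 0, n = 4/3; L = l/sqrt(2), and similarly M = m/sqrt(W^2), N = n/sqrt(W^2)
H = (E*n - 2*F*m + G*l) / (2*(EG - F^2)*sqrt(W^2)); E*n - 2*F*m + G*l = 8/3, EG - F^2 = 32/9, so H = (3/8)/sqrt(2)

Answer: H = 3*sqrt(2)/16


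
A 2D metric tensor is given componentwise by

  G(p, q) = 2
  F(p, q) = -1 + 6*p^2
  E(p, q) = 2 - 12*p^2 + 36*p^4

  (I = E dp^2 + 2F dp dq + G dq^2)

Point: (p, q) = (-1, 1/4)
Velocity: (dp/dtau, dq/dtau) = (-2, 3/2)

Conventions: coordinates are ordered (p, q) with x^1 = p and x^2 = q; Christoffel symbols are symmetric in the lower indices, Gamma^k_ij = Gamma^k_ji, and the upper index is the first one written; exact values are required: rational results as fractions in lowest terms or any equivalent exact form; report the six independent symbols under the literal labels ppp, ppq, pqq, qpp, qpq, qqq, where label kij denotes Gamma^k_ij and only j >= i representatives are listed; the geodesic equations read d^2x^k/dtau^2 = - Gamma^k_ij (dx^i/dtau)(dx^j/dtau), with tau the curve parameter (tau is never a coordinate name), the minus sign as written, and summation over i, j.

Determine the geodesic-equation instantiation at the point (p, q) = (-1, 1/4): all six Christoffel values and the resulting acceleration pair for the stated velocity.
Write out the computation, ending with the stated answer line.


E = 26, F = 5, G = 2 at the point
E_p = -120, E_q = 0, F_p = -12, F_q = 0, G_p = 0, G_q = 0
EG - F^2 = 27;  g^inv = (1/27) * [[2, -5], [-5, 26]]
first-kind symbols [ij,l] = (1/2)(d_i g_jl + d_j g_il - d_l g_ij): [pp,p] = E_p/2 = -60, [pp,q] = F_p - E_q/2 = -12, [pq,p] = E_q/2 = 0, [pq,q] = G_p/2 = 0, [qq,p] = F_q - G_p/2 = 0, [qq,q] = G_q/2 = 0
Gamma^p_ij = (G*[ij,p] - F*[ij,q])/(EG - F^2), Gamma^q_ij = (E*[ij,q] - F*[ij,p])/(EG - F^2)
Gamma_ppp = -20/9, Gamma_ppq = 0, Gamma_pqq = 0, Gamma_qpp = -4/9, Gamma_qpq = 0, Gamma_qqq = 0
d^2p/dtau^2 = -(Gamma_ppp*(-2)^2 + 2*Gamma_ppq*(-2)*(3/2) + Gamma_pqq*(3/2)^2) = 80/9
d^2q/dtau^2 = -(Gamma_qpp*(-2)^2 + 2*Gamma_qpq*(-2)*(3/2) + Gamma_qqq*(3/2)^2) = 16/9

Answer: Gamma_ppp = -20/9, Gamma_ppq = 0, Gamma_pqq = 0, Gamma_qpp = -4/9, Gamma_qpq = 0, Gamma_qqq = 0; accelerations (d^2p/dtau^2, d^2q/dtau^2) = (80/9, 16/9)


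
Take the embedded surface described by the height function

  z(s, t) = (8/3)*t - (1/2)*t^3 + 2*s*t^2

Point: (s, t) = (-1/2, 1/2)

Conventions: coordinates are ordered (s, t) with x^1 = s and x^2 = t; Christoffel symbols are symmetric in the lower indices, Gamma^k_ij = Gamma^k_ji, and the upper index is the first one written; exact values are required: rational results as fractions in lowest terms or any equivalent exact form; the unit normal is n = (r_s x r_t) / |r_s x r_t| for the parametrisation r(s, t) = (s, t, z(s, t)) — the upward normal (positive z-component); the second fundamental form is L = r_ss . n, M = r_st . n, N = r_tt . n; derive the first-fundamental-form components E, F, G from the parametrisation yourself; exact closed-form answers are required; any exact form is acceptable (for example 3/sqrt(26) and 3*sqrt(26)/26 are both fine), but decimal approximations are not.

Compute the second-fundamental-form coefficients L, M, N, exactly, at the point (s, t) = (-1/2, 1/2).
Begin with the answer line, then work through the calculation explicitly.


Answer: L = 0, M = 48/41, N = -84/41

z_s = 1/2, z_t = 31/24, z_ss = 0, z_st = 2, z_tt = -7/2
E = 5/4, F = 31/48, G = 1537/576; answer radicand W^2 = 1681/576
unnormalised second-form numerators: l = 0, m = 2, n = -7/2; L = l/sqrt(1681/576), and similarly M = m/sqrt(W^2), N = n/sqrt(W^2)


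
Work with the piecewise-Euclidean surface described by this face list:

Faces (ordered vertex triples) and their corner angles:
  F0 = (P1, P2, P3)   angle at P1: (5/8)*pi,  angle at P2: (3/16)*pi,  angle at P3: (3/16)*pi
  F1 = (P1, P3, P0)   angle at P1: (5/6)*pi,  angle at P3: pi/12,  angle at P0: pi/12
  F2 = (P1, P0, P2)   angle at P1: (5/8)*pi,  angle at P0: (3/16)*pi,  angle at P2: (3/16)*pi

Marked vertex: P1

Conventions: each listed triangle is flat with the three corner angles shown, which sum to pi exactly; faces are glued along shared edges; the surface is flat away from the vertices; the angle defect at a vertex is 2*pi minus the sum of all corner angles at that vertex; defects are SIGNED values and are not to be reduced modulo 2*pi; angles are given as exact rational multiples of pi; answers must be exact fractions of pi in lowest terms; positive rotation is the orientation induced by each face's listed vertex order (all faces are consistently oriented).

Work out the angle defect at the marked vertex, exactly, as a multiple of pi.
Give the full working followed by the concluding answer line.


Sum of corner angles at P1: (25/12)*pi
defect = 2*pi - (25/12)*pi

Answer: defect(P1) = -pi/12


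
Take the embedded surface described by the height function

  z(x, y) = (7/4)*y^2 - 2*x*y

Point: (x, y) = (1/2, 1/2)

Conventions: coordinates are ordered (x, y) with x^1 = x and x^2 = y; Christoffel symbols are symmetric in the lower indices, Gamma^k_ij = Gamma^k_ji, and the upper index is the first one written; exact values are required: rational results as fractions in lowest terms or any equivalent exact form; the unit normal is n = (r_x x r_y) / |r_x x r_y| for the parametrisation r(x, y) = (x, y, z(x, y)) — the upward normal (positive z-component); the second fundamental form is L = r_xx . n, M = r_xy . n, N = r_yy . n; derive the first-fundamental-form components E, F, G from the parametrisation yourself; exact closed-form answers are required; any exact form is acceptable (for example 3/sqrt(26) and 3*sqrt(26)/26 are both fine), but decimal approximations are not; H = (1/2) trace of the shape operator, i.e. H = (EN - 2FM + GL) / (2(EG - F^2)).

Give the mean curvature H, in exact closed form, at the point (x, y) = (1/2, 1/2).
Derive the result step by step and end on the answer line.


z_x = -1, z_y = 3/4, z_xx = 0, z_xy = -2, z_yy = 7/2
E = 2, F = -3/4, G = 25/16; answer radicand W^2 = 41/16
unnormalised second-form numerators: l = 0, m = -2, n = 7/2; L = l/sqrt(41/16), and similarly M = m/sqrt(W^2), N = n/sqrt(W^2)
H = (E*n - 2*F*m + G*l) / (2*(EG - F^2)*sqrt(W^2)); E*n - 2*F*m + G*l = 4, EG - F^2 = 41/16, so H = (32/41)/sqrt(41/16)

Answer: H = 128*sqrt(41)/1681


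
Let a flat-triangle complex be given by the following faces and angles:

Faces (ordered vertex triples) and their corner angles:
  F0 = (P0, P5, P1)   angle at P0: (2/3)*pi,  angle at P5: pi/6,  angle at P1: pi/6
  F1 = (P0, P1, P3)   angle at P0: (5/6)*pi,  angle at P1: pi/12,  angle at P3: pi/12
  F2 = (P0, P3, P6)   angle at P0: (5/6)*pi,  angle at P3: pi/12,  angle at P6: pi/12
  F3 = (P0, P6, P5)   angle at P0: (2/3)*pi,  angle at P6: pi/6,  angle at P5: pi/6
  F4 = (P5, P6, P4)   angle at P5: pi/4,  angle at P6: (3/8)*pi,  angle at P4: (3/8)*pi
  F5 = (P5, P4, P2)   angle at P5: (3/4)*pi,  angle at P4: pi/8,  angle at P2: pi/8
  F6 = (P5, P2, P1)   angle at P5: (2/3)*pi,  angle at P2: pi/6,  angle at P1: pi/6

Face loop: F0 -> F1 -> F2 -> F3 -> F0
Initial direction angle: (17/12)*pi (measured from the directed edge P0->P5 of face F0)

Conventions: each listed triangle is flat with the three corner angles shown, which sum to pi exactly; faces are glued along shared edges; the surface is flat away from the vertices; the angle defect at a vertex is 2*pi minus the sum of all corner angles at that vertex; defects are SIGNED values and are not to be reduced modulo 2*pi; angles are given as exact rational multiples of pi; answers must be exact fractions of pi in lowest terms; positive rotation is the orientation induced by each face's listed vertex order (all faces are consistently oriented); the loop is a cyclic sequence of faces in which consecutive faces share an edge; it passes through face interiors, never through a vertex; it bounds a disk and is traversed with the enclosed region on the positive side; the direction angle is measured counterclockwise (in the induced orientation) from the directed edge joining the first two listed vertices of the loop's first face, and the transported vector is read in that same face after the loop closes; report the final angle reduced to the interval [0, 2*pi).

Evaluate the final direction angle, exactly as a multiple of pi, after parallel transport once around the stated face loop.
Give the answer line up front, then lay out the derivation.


Answer: final direction angle = (5/12)*pi

enclosed vertex P0: corner angles sum to 3*pi, defect = 2*pi - 3*pi = -pi
summing the enclosed defects onto the initial angle, mod 2*pi in the induced orientation:
final angle = (17/12)*pi - pi = (5/12)*pi (mod 2*pi)


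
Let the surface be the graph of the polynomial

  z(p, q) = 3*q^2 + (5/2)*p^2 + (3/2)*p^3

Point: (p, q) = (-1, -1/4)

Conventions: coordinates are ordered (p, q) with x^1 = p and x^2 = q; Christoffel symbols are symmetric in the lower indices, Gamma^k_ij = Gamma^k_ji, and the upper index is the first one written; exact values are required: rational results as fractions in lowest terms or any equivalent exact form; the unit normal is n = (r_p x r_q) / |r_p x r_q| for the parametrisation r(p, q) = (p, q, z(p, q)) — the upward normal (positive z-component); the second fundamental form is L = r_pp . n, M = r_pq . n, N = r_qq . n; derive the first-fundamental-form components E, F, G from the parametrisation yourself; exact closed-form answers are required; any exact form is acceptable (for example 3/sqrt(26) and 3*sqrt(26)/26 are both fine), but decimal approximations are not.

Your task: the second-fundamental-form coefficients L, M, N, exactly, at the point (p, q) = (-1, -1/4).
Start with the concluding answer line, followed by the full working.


Answer: L = -4*sqrt(14)/7, M = 0, N = 6*sqrt(14)/7

z_p = -1/2, z_q = -3/2, z_pp = -4, z_pq = 0, z_qq = 6
E = 5/4, F = 3/4, G = 13/4; answer radicand W^2 = 7/2
unnormalised second-form numerators: l = -4, m = 0, n = 6; L = l/sqrt(7/2), and similarly M = m/sqrt(W^2), N = n/sqrt(W^2)


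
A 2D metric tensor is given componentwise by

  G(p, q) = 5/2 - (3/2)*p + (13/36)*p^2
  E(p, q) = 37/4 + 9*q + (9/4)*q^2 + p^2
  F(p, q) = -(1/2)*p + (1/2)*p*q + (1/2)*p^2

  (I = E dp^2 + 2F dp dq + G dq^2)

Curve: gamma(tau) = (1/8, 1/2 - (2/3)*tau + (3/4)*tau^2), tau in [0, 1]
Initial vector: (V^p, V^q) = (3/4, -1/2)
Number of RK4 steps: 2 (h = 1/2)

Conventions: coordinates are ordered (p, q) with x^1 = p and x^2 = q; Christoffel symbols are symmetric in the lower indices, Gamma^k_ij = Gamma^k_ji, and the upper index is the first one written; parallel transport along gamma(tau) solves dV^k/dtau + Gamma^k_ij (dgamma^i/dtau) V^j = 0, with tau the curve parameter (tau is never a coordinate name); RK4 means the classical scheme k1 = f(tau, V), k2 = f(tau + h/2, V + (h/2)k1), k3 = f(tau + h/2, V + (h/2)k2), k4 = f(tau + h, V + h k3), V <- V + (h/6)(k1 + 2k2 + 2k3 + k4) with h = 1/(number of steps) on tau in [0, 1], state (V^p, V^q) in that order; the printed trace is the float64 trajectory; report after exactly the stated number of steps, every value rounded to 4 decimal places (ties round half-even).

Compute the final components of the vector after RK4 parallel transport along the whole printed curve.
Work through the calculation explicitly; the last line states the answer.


gamma'(tau) = (0, -2/3 + (3/2)*tau); f(tau, V)^k = -Gamma^k_ij(gamma(tau)) gamma'^i(tau) V^j; h = 1/2; intermediate values shown to 6 dp
curve data and Christoffel symbols at the stage parameters:
  tau = 0.000000: gamma = (0.125000, 0.500000), gamma' = (0.000000, -0.666667); Gamma_ppp = 0.004667, Gamma_ppq = 0.392094, Gamma_pqq = 0.053557, Gamma_qpp = -2.480387, Gamma_qpq = -0.300099, Gamma_qqq = 0.000541
  tau = 0.250000: gamma = (0.125000, 0.380208), gamma' = (0.000000, -0.291667); Gamma_ppp = 0.003926, Gamma_ppq = 0.410846, Gamma_pqq = 0.058972, Gamma_qpp = -2.389949, Gamma_qpq = -0.298582, Gamma_qqq = 0.000787
  tau = 0.500000: gamma = (0.125000, 0.354167), gamma' = (0.000000, 0.083333); Gamma_ppp = 0.003757, Gamma_ppq = 0.415157, Gamma_pqq = 0.060257, Gamma_qpp = -2.370290, Gamma_qpq = -0.298233, Gamma_qqq = 0.000846
  tau = 0.750000: gamma = (0.125000, 0.421875), gamma' = (0.000000, 0.458333); Gamma_ppp = 0.004191, Gamma_ppq = 0.404127, Gamma_pqq = 0.056999, Gamma_qpp = -2.421405, Gamma_qpq = -0.299126, Gamma_qqq = 0.000696
  tau = 1.000000: gamma = (0.125000, 0.583333), gamma' = (0.000000, 0.833333); Gamma_ppp = 0.005146, Gamma_ppq = 0.380009, Gamma_pqq = 0.050216, Gamma_qpp = -2.543303, Gamma_qpq = -0.301075, Gamma_qqq = 0.000395
step 0: V^p = 0.7500, V^q = -0.5000
step 1: k1 = (0.178194, -0.150230), k2 = (0.085965, -0.069318), k3 = (0.083550, -0.067305), k4 = (-0.024713, 0.019715); V <- V + (h/6)(k1 + 2k2 + 2k3 + k4): V^p = 0.7910, V^q = -0.5336
step 2: k1 = (-0.024688, 0.019697), k2 = (-0.131565, 0.107774), k3 = (-0.127191, 0.104104), k4 = (-0.210210, 0.182672); V <- V + (h/6)(k1 + 2k2 + 2k3 + k4): V^p = 0.7283, V^q = -0.4815

Answer: V^p = 0.7283, V^q = -0.4815


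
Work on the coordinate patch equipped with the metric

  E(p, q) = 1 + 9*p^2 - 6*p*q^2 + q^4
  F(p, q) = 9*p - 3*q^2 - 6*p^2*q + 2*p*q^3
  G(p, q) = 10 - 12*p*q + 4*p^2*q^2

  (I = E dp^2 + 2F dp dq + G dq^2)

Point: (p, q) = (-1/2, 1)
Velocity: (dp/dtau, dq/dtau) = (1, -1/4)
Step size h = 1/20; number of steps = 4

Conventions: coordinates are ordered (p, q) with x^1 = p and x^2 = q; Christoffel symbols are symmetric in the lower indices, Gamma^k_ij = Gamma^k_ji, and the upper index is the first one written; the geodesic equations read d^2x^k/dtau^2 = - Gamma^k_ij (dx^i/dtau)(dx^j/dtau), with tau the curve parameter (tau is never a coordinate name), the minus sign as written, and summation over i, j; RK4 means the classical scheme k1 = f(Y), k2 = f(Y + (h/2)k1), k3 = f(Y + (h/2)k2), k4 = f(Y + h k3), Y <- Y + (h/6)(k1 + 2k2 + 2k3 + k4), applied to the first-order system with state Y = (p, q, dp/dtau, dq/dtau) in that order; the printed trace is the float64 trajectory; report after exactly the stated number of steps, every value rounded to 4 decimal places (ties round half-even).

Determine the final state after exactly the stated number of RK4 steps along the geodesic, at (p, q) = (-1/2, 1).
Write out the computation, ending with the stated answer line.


f(Y) = (dp/dtau, dq/dtau, -Gamma^p_ij Y'^i Y'^j, -Gamma^q_ij Y'^i Y'^j) with the Gammas evaluated at the stage position; h = 0.050000; intermediate values shown to 6 dp
step 0: p = -0.5000, q = 1.0000, dp/dtau = 1.0000, dq/dtau = -0.2500
step 1:
  k1: at (p, q) = (-0.500000, 1.000000), (dp/dtau, dq/dtau) = (1.000000, -0.250000); Gamma_ppp = -0.322581, Gamma_ppq = 0.215054, Gamma_pqq = -0.107527, Gamma_qpp = 0.516129, Gamma_qpq = -0.344086, Gamma_qqq = 0.172043; k1 = (1.000000, -0.250000, 0.436828, -0.698925)
  k2: at (p, q) = (-0.475000, 0.993750), (dp/dtau, dq/dtau) = (1.010921, -0.267473); Gamma_ppp = -0.323455, Gamma_ppq = 0.214289, Gamma_pqq = -0.102427, Gamma_qpp = 0.528790, Gamma_qpq = -0.350323, Gamma_qqq = 0.167450; k2 = (1.010921, -0.267473, 0.453771, -0.741833)
  k3: at (p, q) = (-0.474727, 0.993313), (dp/dtau, dq/dtau) = (1.011344, -0.268546); Gamma_ppp = -0.323455, Gamma_ppq = 0.214195, Gamma_pqq = -0.102369, Gamma_qpp = 0.529032, Gamma_qpq = -0.350330, Gamma_qqq = 0.167431; k3 = (1.011344, -0.268546, 0.454566, -0.743472)
  k4: at (p, q) = (-0.449433, 0.986573), (dp/dtau, dq/dtau) = (1.022728, -0.287174); Gamma_ppp = -0.323991, Gamma_ppq = 0.213094, Gamma_pqq = -0.097075, Gamma_qpp = 0.542416, Gamma_qpq = -0.356755, Gamma_qqq = 0.162520; k4 = (1.022728, -0.287174, 0.472063, -0.790314)
  Y <- Y + (h/6)(k1 + 2k2 + 2k3 + k4): p = -0.4494, q = 0.9866, dp/dtau = 1.0227, dq/dtau = -0.2872
step 2:
  k1: at (p, q) = (-0.449440, 0.986590), (dp/dtau, dq/dtau) = (1.022713, -0.287165); Gamma_ppp = -0.323991, Gamma_ppq = 0.213098, Gamma_pqq = -0.097076, Gamma_qpp = 0.542408, Gamma_qpq = -0.356756, Gamma_qqq = 0.162520; k1 = (1.022713, -0.287165, 0.472050, -0.790280)
  k2: at (p, q) = (-0.423872, 0.979411), (dp/dtau, dq/dtau) = (1.034514, -0.306922); Gamma_ppp = -0.324130, Gamma_ppq = 0.211637, Gamma_pqq = -0.091593, Gamma_qpp = 0.556516, Gamma_qpq = -0.363372, Gamma_qqq = 0.157261; k2 = (1.034514, -0.306922, 0.489915, -0.841162)
  k3: at (p, q) = (-0.423577, 0.978917), (dp/dtau, dq/dtau) = (1.034961, -0.308194); Gamma_ppp = -0.324110, Gamma_ppq = 0.211518, Gamma_pqq = -0.091524, Gamma_qpp = 0.556800, Gamma_qpq = -0.363374, Gamma_qqq = 0.157232; k3 = (1.034961, -0.308194, 0.490797, -0.843158)
  k4: at (p, q) = (-0.397691, 0.971180), (dp/dtau, dq/dtau) = (1.047253, -0.329323); Gamma_ppp = -0.323757, Gamma_ppq = 0.209618, Gamma_pqq = -0.085837, Gamma_qpp = 0.571727, Gamma_qpq = -0.370166, Gamma_qqq = 0.151581; k4 = (1.047253, -0.329323, 0.508974, -0.898804)
  Y <- Y + (h/6)(k1 + 2k2 + 2k3 + k4): p = -0.3977, q = 0.9712, dp/dtau = 1.0472, dq/dtau = -0.3293
step 3:
  k1: at (p, q) = (-0.397699, 0.971201), (dp/dtau, dq/dtau) = (1.047233, -0.329313); Gamma_ppp = -0.323758, Gamma_ppq = 0.209623, Gamma_pqq = -0.085839, Gamma_qpp = 0.571717, Gamma_qpq = -0.370168, Gamma_qqq = 0.151581; k1 = (1.047233, -0.329313, 0.508958, -0.898758)
  k2: at (p, q) = (-0.371518, 0.962968), (dp/dtau, dq/dtau) = (1.059957, -0.351782); Gamma_ppp = -0.322836, Gamma_ppq = 0.207254, Gamma_pqq = -0.079960, Gamma_qpp = 0.587456, Gamma_qpq = -0.377134, Gamma_qqq = 0.145500; k2 = (1.059957, -0.351782, 0.527164, -0.959266)
  k3: at (p, q) = (-0.371200, 0.962406), (dp/dtau, dq/dtau) = (1.060413, -0.353295); Gamma_ppp = -0.322786, Gamma_ppq = 0.207101, Gamma_pqq = -0.079879, Gamma_qpp = 0.587788, Gamma_qpq = -0.377127, Gamma_qqq = 0.145458; k3 = (1.060413, -0.353295, 0.528110, -0.961681)
  k4: at (p, q) = (-0.344678, 0.953536), (dp/dtau, dq/dtau) = (1.073639, -0.377397); Gamma_ppp = -0.321160, Gamma_ppq = 0.204158, Gamma_pqq = -0.073798, Gamma_qpp = 0.604440, Gamma_qpq = -0.384237, Gamma_qqq = 0.138891; k4 = (1.073639, -0.377397, 0.546157, -1.027897)
  Y <- Y + (h/6)(k1 + 2k2 + 2k3 + k4): p = -0.3447, q = 0.9536, dp/dtau = 1.0736, dq/dtau = -0.3774
step 4:
  k1: at (p, q) = (-0.344685, 0.953560), (dp/dtau, dq/dtau) = (1.073614, -0.377384); Gamma_ppp = -0.321163, Gamma_ppq = 0.204165, Gamma_pqq = -0.073800, Gamma_qpp = 0.604429, Gamma_qpq = -0.384239, Gamma_qqq = 0.138892; k1 = (1.073614, -0.377384, 0.546139, -1.027834)
  k2: at (p, q) = (-0.317845, 0.944125), (dp/dtau, dq/dtau) = (1.087267, -0.403080); Gamma_ppp = -0.318730, Gamma_ppq = 0.200614, Gamma_pqq = -0.067538, Gamma_qpp = 0.621973, Gamma_qpq = -0.391481, Gamma_qqq = 0.131794; k2 = (1.087267, -0.403080, 0.563601, -1.099816)
  k3: at (p, q) = (-0.317503, 0.943483), (dp/dtau, dq/dtau) = (1.087704, -0.404880); Gamma_ppp = -0.318634, Gamma_ppq = 0.200417, Gamma_pqq = -0.067445, Gamma_qpp = 0.622359, Gamma_qpq = -0.391457, Gamma_qqq = 0.131734; k3 = (1.087704, -0.404880, 0.564555, -1.102694)
  k4: at (p, q) = (-0.290300, 0.933316), (dp/dtau, dq/dtau) = (1.101842, -0.432519); Gamma_ppp = -0.315206, Gamma_ppq = 0.196125, Gamma_pqq = -0.061003, Gamma_qpp = 0.640894, Gamma_qpq = -0.398771, Gamma_qqq = 0.124034; k4 = (1.101842, -0.432519, 0.581023, -1.181366)
  Y <- Y + (h/6)(k1 + 2k2 + 2k3 + k4): p = -0.2903, q = 0.9333, dp/dtau = 1.1018, dq/dtau = -0.4325

Answer: p = -0.2903, q = 0.9333, dp/dtau = 1.1018, dq/dtau = -0.4325
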